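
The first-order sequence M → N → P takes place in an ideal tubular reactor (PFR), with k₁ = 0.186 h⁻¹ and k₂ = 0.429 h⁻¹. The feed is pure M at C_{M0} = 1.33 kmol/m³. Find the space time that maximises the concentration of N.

3.44 h

The intermediate peaks when r₁ = r₂, i.e. k₁e^(−k₁τ) = k₂e^(−k₂τ), giving τ_opt = ln(k₂/k₁)/(k₂−k₁).
= ln(0.429/0.186)/(0.429−0.186) = ln(2.306)/0.2430 = 0.8357/0.2430 = 3.44 h.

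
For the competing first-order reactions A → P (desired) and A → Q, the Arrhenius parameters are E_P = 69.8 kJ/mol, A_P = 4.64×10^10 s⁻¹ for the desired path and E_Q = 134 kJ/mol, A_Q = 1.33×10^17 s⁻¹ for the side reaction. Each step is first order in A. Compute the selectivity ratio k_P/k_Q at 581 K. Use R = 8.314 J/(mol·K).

With equal orders, S_{P/Q} = k_P/k_Q = (A_P/A_Q)·exp[(E_Q−E_P)/(RT)].
(E_Q−E_P)/(RT) = (134−69.8)×10³/(8.314×581) = 64200/4830 = 13.29.
k_P/k_Q = (4.64×10^10/1.33×10^17)·exp(13.29) = 3.489×10^-7 × 5.917×10^5 = 0.206.

0.206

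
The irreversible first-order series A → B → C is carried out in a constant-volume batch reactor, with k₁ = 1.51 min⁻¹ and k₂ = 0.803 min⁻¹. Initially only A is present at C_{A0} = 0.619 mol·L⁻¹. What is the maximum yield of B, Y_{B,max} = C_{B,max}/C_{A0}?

Evaluating C_B at t_opt = ln(k₂/k₁)/(k₂−k₁) gives C_{B,max}/C_{A0} = (k₁/k₂)^[k₂/(k₂−k₁)].
= (1.51/0.803)^(0.803/(0.803−1.51)) = (1.880)^(-1.136) = 0.4881.

0.488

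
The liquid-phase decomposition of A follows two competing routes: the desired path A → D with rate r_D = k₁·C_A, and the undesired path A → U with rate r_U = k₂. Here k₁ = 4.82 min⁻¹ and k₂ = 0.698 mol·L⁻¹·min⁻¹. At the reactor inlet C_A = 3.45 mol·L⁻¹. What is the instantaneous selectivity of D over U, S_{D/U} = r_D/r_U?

23.8

S_{D/U} = r_D/r_U = (k₁·C_A)/(k₂) = (k₁/k₂)·C_A.
= (4.82×3.450) / (0.698) = 16.63/0.6980 = 23.8.
Since the desired path is higher order in A, keeping C_A high (PFR or concentrated feed) favours D.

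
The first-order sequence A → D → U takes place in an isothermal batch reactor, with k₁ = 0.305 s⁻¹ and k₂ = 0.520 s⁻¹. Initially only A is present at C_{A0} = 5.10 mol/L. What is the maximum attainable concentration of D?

Evaluating C_D at t_opt = ln(k₂/k₁)/(k₂−k₁) gives C_{D,max}/C_{A0} = (k₁/k₂)^[k₂/(k₂−k₁)].
= (0.305/0.520)^(0.520/(0.520−0.305)) = (0.5865)^(2.419) = 0.2752.
C_{D,max} = 0.2752×5.10 = 1.40 mol/L.

1.40 mol/L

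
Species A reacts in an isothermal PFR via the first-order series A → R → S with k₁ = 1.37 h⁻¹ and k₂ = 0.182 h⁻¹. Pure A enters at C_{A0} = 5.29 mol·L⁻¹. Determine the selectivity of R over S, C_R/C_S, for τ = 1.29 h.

The intermediate concentration in a first-order A→B→C sequence is C_R = k₁C_{A0}(e^(−k₁τ) − e^(−k₂τ))/(k₂−k₁).
e^(−k₁τ) = e^(−1.37×1.29) = e^(−1.767) = 0.1708; e^(−k₂τ) = e^(−0.2348) = 0.7907.
C_R = 1.37×5.29/(0.182−1.37) × (0.1708−0.7907) = (-6.100)×(-0.6200) = 3.782 mol·L⁻¹.
C_A = C_{A0}e^(−k₁τ) = 0.9035 mol·L⁻¹, so C_S = C_{A0}−C_A−C_R = 0.6045 mol·L⁻¹; C_R/C_S = 6.26.

6.26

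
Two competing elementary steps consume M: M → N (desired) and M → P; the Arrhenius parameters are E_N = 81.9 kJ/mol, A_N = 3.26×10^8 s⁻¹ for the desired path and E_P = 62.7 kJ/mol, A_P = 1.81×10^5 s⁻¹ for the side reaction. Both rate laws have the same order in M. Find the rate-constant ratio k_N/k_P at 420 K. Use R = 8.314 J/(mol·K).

7.37

With equal orders, S_{N/P} = k_N/k_P = (A_N/A_P)·exp[(E_P−E_N)/(RT)].
(E_P−E_N)/(RT) = (62.7−81.9)×10³/(8.314×420) = -19200/3492 = -5.498.
k_N/k_P = (3.26×10^8/1.81×10^5)·exp(-5.498) = 1801 × 0.004093 = 7.37.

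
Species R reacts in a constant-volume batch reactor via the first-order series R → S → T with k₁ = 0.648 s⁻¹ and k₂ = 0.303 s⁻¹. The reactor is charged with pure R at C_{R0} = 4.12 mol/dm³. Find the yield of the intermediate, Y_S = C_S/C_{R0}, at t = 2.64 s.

Solving the coupled first-order balances gives C_S(t) = [k₁/(k₂−k₁)]·C_{R0}·(e^(−k₁t) − e^(−k₂t)).
e^(−k₁t) = e^(−0.648×2.64) = e^(−1.711) = 0.1807; e^(−k₂t) = e^(−0.7999) = 0.4494.
C_S = 0.648×4.12/(0.303−0.648) × (0.1807−0.4494) = (-7.738)×(-0.2686) = 2.079 mol/dm³.
Y_S = C_S/C_{R0} = 2.079/4.12 = 0.505.

0.505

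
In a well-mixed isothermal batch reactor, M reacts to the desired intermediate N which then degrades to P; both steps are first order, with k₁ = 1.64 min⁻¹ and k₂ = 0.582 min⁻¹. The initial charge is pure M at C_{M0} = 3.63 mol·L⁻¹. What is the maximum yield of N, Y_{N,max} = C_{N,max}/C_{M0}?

For a first-order series the maximum intermediate yield is C_{N,max}/C_{M0} = (k₁/k₂)^[k₂/(k₂−k₁)].
= (1.64/0.582)^(0.582/(0.582−1.64)) = (2.818)^(-0.5501) = 0.5656.

0.566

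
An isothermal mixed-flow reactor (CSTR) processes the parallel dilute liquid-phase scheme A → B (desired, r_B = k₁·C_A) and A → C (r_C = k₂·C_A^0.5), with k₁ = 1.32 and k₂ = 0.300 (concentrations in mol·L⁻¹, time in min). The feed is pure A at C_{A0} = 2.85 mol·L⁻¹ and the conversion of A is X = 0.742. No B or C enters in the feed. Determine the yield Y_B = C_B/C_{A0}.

Exit C_A = C_{A0}(1−X) = 2.85×0.258 = 0.7353 mol·L⁻¹.
A CSTR operates uniformly at the exit composition, giving r_B = 0.9706 and r_C = 0.2572 (each k·C_A^n at C_A = 0.7353).
Fraction of consumed A going to B: r_B/(r_B+r_C) = 0.7905.
C_B = 0.7905·C_{A0}·X = 0.7905×2.85×0.742 = 1.67 mol·L⁻¹; Y_B = C_B/C_{A0} = 0.587.

0.587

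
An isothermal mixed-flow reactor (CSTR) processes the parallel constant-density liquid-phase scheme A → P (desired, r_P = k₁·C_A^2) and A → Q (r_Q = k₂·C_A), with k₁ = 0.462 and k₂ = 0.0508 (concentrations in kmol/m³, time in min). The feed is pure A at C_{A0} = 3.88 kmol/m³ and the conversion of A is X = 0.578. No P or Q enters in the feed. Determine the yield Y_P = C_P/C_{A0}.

Exit C_A = C_{A0}(1−X) = 3.88×0.422 = 1.637 kmol/m³.
In a CSTR the entire volume is at exit conditions, so r_P = 0.462×1.637^2 = 1.239 and r_Q = 0.0508×1.637 = 0.08318.
Fraction of consumed A going to P: r_P/(r_P+r_Q) = 0.9371.
C_P = 0.9371·C_{A0}·X = 0.9371×3.88×0.578 = 2.10 kmol/m³; Y_P = C_P/C_{A0} = 0.542.

0.542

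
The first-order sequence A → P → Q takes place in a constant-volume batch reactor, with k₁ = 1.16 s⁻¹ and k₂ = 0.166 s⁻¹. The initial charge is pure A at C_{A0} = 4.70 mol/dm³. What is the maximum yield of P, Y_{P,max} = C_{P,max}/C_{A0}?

0.723

At the optimum, C_{P,max}/C_{A0} = (k₁/k₂)^[k₂/(k₂−k₁)].
= (1.16/0.166)^(0.166/(0.166−1.16)) = (6.988)^(-0.1670) = 0.7228.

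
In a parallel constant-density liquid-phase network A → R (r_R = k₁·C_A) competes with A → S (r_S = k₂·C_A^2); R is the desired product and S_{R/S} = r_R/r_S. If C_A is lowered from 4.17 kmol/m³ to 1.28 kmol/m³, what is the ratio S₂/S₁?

S_{R/S} = (k₁/k₂)·C_A⁻¹, so S₂/S₁ = (C_{A,2}/C_{A,1})⁻¹.
= 4.17/1.28 = 3.26.

3.26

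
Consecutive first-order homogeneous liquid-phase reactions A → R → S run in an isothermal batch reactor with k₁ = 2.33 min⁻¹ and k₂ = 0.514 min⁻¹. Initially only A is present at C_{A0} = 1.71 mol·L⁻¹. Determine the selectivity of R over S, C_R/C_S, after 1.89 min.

0.908

The intermediate concentration in a first-order A→B→C sequence is C_R = k₁C_{A0}(e^(−k₁t) − e^(−k₂t))/(k₂−k₁).
e^(−k₁t) = e^(−2.33×1.89) = e^(−4.404) = 0.01223; e^(−k₂t) = e^(−0.9715) = 0.3785.
C_R = 2.33×1.71/(0.514−2.33) × (0.01223−0.3785) = (-2.194)×(-0.3663) = 0.8037 mol·L⁻¹.
C_A = C_{A0}e^(−k₁t) = 0.02092 mol·L⁻¹, so C_S = C_{A0}−C_A−C_R = 0.8854 mol·L⁻¹; C_R/C_S = 0.908.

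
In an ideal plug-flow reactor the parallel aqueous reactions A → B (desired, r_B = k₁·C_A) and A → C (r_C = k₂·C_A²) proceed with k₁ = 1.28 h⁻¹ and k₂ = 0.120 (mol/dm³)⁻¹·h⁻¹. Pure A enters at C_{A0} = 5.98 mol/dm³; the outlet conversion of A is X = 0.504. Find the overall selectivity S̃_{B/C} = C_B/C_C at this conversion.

C_A = C_{A0}(1−X) = 2.966 mol/dm³.
Along a PFR/batch, dC_B/dC_A = −r_B/(r_B+r_C) = −k₁/(k₁+k₂·C_A).
Integrating from C_{A0} to C_A: C_B = (1.28/0.120)·ln[(1.28+0.120·5.98)/(1.28+0.120·2.97)] = 10.67·ln(1.998/1.636) = 2.131 mol/dm³.
C_C = (C_{A0}−C_A)−C_B = 0.8834 mol/dm³; S̃_{B/C} = 2.131/0.8834 = 2.41.

2.41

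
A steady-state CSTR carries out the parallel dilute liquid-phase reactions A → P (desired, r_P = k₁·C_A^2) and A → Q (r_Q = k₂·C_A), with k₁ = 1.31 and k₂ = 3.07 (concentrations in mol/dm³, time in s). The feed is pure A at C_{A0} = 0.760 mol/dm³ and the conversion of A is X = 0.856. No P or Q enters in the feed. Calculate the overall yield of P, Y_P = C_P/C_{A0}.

0.0382

Exit C_A = C_{A0}(1−X) = 0.760×0.144 = 0.1094 mol/dm³.
Rates in a CSTR are evaluated at the outlet concentration: r_P = 1.31×0.1094^2 = 0.01569, r_Q = 3.07×0.1094 = 0.3360.
Fraction of consumed A going to P: r_P/(r_P+r_Q) = 0.04462.
C_P = 0.04462·C_{A0}·X = 0.04462×0.760×0.856 = 0.0290 mol/dm³; Y_P = C_P/C_{A0} = 0.0382.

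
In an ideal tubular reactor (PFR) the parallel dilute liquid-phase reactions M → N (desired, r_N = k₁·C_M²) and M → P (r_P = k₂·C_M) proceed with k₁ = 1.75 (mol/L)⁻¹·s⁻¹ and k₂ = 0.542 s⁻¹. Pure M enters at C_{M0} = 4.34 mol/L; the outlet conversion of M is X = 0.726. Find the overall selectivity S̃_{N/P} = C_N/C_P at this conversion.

C_M = C_{M0}(1−X) = 1.189 mol/L.
Along a PFR/batch, dC_P/dC_M = −r_P/(r_N+r_P) = −k₂/(k₂+k₁·C_M).
Integrating from C_{M0} to C_M: C_P = (0.542/1.75)·ln[(0.542+1.75·4.34)/(0.542+1.75·1.19)] = 0.3097·ln(8.137/2.623) = 0.3506 mol/L.
Then C_N = (C_{M0}−C_M) − C_P = 3.151 − 0.3506 = 2.800 mol/L.
S̃_{N/P} = C_N/C_P = 2.800/0.3506 = 7.99.

7.99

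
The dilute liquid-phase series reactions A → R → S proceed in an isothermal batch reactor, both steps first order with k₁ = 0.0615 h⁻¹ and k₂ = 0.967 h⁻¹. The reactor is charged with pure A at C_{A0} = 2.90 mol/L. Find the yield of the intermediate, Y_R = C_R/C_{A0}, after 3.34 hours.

The intermediate concentration in a first-order A→B→C sequence is C_R = k₁C_{A0}(e^(−k₁t) − e^(−k₂t))/(k₂−k₁).
e^(−k₁t) = e^(−0.0615×3.34) = e^(−0.2054) = 0.8143; e^(−k₂t) = e^(−3.230) = 0.03957.
C_R = 0.0615×2.90/(0.967−0.0615) × (0.8143−0.03957) = 0.1970×0.7747 = 0.1526 mol/L.
Y_R = C_R/C_{A0} = 0.1526/2.90 = 0.0526.

0.0526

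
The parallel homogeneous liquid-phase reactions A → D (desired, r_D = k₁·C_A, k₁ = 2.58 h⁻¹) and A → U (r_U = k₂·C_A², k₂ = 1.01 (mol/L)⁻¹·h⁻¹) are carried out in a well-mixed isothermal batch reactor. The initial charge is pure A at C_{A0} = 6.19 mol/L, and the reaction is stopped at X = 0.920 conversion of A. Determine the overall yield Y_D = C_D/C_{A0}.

0.435

C_A = C_{A0}(1−X) = 0.4952 mol/L.
Along a PFR/batch, dC_D/dC_A = −r_D/(r_D+r_U) = −k₁/(k₁+k₂·C_A).
Integrating from C_{A0} to C_A: C_D = (2.58/1.01)·ln[(2.58+1.01·6.19)/(2.58+1.01·0.495)] = 2.554·ln(8.832/3.080) = 2.691 mol/L.
Y_D = C_D/C_{A0} = 2.691/6.19 = 0.435.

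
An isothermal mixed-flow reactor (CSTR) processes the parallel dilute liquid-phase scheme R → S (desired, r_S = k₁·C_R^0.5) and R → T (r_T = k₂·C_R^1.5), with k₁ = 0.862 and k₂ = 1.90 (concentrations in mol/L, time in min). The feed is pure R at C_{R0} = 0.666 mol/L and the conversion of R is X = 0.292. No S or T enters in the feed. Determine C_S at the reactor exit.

Exit C_R = C_{R0}(1−X) = 0.666×0.708 = 0.4715 mol/L.
A CSTR operates uniformly at the exit composition, giving r_S = 0.5919 and r_T = 0.6152 (each k·C_R^n at C_R = 0.4715).
Fraction of consumed R going to S: r_S/(r_S+r_T) = 0.4904.
C_S = 0.4904·C_{R0}·X = 0.4904×0.666×0.292 = 0.0954 mol/L.

0.0954 mol/L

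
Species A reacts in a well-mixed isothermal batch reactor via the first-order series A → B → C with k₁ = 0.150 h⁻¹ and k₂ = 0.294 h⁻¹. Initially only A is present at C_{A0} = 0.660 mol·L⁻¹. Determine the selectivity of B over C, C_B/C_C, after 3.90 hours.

1.29

The intermediate concentration in a first-order A→B→C sequence is C_B = k₁C_{A0}(e^(−k₁t) − e^(−k₂t))/(k₂−k₁).
e^(−k₁t) = e^(−0.150×3.90) = e^(−0.5850) = 0.5571; e^(−k₂t) = e^(−1.147) = 0.3177.
C_B = 0.150×0.660/(0.294−0.150) × (0.5571−0.3177) = 0.6875×0.2394 = 0.1646 mol·L⁻¹.
C_A = C_{A0}e^(−k₁t) = 0.3677 mol·L⁻¹, so C_C = C_{A0}−C_A−C_B = 0.1277 mol·L⁻¹; C_B/C_C = 1.29.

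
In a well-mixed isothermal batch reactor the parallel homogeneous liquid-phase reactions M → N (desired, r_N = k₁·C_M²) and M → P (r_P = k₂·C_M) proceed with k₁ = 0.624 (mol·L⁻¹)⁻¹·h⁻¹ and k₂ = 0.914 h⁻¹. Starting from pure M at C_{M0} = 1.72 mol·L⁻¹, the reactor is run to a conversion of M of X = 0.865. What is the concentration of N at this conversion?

0.566 mol·L⁻¹

C_M = C_{M0}(1−X) = 0.2322 mol·L⁻¹.
Along a PFR/batch, dC_P/dC_M = −r_P/(r_N+r_P) = −k₂/(k₂+k₁·C_M).
Integrating from C_{M0} to C_M: C_P = (0.914/0.624)·ln[(0.914+0.624·1.72)/(0.914+0.624·0.232)] = 1.465·ln(1.987/1.059) = 0.9221 mol·L⁻¹.
Then C_N = (C_{M0}−C_M) − C_P = 1.488 − 0.9221 = 0.5657 mol·L⁻¹.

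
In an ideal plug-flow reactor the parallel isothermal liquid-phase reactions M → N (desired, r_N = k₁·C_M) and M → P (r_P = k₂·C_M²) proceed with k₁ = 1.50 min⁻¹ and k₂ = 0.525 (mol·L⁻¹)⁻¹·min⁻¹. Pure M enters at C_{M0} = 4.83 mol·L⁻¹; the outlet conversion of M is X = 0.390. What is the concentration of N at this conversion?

C_M = C_{M0}(1−X) = 2.946 mol·L⁻¹.
Along a PFR/batch, dC_N/dC_M = −r_N/(r_N+r_P) = −k₁/(k₁+k₂·C_M).
Integrating from C_{M0} to C_M: C_N = (1.50/0.525)·ln[(1.50+0.525·4.83)/(1.50+0.525·2.95)] = 2.857·ln(4.036/3.047) = 0.8031 mol·L⁻¹.

0.803 mol·L⁻¹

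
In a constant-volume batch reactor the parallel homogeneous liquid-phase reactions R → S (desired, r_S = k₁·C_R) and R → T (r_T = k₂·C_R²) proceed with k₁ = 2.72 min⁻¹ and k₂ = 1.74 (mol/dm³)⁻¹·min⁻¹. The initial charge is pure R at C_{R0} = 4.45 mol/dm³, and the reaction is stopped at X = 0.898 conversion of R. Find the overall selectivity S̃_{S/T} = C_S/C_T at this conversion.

C_R = C_{R0}(1−X) = 0.4539 mol/dm³.
Along a PFR/batch, dC_S/dC_R = −r_S/(r_S+r_T) = −k₁/(k₁+k₂·C_R).
Integrating from C_{R0} to C_R: C_S = (2.72/1.74)·ln[(2.72+1.74·4.45)/(2.72+1.74·0.454)] = 1.563·ln(10.46/3.510) = 1.707 mol/dm³.
C_T = (C_{R0}−C_R)−C_S = 2.289 mol/dm³; S̃_{S/T} = 1.707/2.289 = 0.746.

0.746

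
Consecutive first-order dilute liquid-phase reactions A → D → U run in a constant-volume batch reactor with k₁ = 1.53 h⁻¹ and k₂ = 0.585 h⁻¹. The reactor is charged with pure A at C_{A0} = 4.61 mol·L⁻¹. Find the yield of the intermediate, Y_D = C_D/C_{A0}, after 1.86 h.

The intermediate concentration in a first-order A→B→C sequence is C_D = k₁C_{A0}(e^(−k₁t) − e^(−k₂t))/(k₂−k₁).
e^(−k₁t) = e^(−1.53×1.86) = e^(−2.846) = 0.05809; e^(−k₂t) = e^(−1.088) = 0.3369.
C_D = 1.53×4.61/(0.585−1.53) × (0.05809−0.3369) = (-7.464)×(-0.2788) = 2.081 mol·L⁻¹.
Y_D = C_D/C_{A0} = 2.081/4.61 = 0.451.

0.451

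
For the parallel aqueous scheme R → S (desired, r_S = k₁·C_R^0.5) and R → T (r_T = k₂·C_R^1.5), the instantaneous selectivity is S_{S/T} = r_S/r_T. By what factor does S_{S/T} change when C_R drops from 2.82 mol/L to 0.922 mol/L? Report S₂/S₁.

S_{S/T} = (k₁/k₂)·C_R⁻¹, so S₂/S₁ = (C_{R,2}/C_{R,1})⁻¹.
= 2.82/0.922 = 3.06.
Selectivity toward S rises as C_R falls — low-concentration operation is favoured.

3.06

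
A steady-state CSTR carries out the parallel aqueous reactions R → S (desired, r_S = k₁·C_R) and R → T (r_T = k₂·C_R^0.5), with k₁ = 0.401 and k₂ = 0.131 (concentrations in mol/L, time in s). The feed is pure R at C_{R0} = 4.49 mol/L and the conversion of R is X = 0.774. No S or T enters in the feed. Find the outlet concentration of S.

2.62 mol/L

Exit C_R = C_{R0}(1−X) = 4.49×0.226 = 1.015 mol/L.
In a CSTR the entire volume is at exit conditions, so r_S = 0.401×1.015 = 0.4069 and r_T = 0.131×1.015^0.5 = 0.1320.
Fraction of consumed R going to S: r_S/(r_S+r_T) = 0.7551.
C_S = 0.7551·C_{R0}·X = 0.7551×4.49×0.774 = 2.62 mol/L.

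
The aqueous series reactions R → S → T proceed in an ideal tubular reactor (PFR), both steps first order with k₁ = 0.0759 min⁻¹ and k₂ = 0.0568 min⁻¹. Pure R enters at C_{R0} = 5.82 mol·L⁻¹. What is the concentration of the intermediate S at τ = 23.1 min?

For first-order series with pure R initially, C_S(τ) = k₁C_{R0}/(k₂−k₁)·(e^(−k₁τ) − e^(−k₂τ)).
e^(−k₁τ) = e^(−0.0759×23.1) = e^(−1.753) = 0.1732; e^(−k₂τ) = e^(−1.312) = 0.2693.
C_S = 0.0759×5.82/(0.0568−0.0759) × (0.1732−0.2693) = (-23.13)×(-0.09606) = 2.222 mol·L⁻¹.

2.22 mol·L⁻¹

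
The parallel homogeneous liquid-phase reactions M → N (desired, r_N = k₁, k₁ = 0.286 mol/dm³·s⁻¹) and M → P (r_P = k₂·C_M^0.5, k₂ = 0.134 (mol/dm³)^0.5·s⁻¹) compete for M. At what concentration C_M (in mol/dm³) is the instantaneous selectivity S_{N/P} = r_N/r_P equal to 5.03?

0.180 mol/dm³

S_{N/P} = (k₁/k₂)·C_M^-0.5 ⇒ C_M = (S·k₂/k₁)^(-2).
= (5.03×0.134/0.286)^(-2) = (2.357)^(-2) = 0.180 mol/dm³.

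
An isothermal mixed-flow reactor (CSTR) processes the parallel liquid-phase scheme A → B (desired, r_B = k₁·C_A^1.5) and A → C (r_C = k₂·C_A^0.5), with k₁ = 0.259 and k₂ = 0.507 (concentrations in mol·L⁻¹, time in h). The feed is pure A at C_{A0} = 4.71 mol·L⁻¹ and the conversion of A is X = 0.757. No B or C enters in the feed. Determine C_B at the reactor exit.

1.32 mol·L⁻¹

Exit C_A = C_{A0}(1−X) = 4.71×0.243 = 1.145 mol·L⁻¹.
Rates in a CSTR are evaluated at the outlet concentration: r_B = 0.259×1.145^1.5 = 0.3171, r_C = 0.507×1.145^0.5 = 0.5424.
Fraction of consumed A going to B: r_B/(r_B+r_C) = 0.3690.
C_B = 0.3690·C_{A0}·X = 0.3690×4.71×0.757 = 1.32 mol·L⁻¹.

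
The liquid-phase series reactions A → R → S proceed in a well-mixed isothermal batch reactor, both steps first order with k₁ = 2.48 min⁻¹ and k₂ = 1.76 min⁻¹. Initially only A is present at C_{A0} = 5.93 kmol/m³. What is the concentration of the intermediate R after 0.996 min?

Solving the coupled first-order balances gives C_R(t) = [k₁/(k₂−k₁)]·C_{A0}·(e^(−k₁t) − e^(−k₂t)).
e^(−k₁t) = e^(−2.48×0.996) = e^(−2.470) = 0.08458; e^(−k₂t) = e^(−1.753) = 0.1733.
C_R = 2.48×5.93/(1.76−2.48) × (0.08458−0.1733) = (-20.43)×(-0.08868) = 1.811 kmol/m³.

1.81 kmol/m³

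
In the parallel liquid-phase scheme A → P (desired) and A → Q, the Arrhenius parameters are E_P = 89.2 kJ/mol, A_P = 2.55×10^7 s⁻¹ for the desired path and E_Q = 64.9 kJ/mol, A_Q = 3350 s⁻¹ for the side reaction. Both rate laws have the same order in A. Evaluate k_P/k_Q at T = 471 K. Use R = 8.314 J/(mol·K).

With equal orders, S_{P/Q} = k_P/k_Q = (A_P/A_Q)·exp[(E_Q−E_P)/(RT)].
(E_Q−E_P)/(RT) = (64.9−89.2)×10³/(8.314×471) = -24300/3916 = -6.205.
k_P/k_Q = (2.55×10^7/3350)·exp(-6.205) = 7612 × 0.002018 = 15.4.

15.4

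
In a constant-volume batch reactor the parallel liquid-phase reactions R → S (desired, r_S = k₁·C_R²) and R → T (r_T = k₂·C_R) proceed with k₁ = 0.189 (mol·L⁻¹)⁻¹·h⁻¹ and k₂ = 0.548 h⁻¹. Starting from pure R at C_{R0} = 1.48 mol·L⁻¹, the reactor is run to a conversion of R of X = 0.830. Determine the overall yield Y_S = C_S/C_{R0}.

C_R = C_{R0}(1−X) = 0.2516 mol·L⁻¹.
Along a PFR/batch, dC_T/dC_R = −r_T/(r_S+r_T) = −k₂/(k₂+k₁·C_R).
Integrating from C_{R0} to C_R: C_T = (0.548/0.189)·ln[(0.548+0.189·1.48)/(0.548+0.189·0.252)] = 2.899·ln(0.8277/0.5956) = 0.9545 mol·L⁻¹.
Then C_S = (C_{R0}−C_R) − C_T = 1.228 − 0.9545 = 0.2739 mol·L⁻¹.
Y_S = C_S/C_{R0} = 0.2739/1.48 = 0.185.

0.185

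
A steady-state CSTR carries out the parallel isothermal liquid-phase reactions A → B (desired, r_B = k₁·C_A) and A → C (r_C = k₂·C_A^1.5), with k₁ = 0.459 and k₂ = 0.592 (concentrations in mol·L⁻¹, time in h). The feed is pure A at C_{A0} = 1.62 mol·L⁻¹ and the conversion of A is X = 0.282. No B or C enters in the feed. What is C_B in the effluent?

Exit C_A = C_{A0}(1−X) = 1.62×0.718 = 1.163 mol·L⁻¹.
A CSTR operates uniformly at the exit composition, giving r_B = 0.5339 and r_C = 0.7426 (each k·C_A^n at C_A = 1.163).
Fraction of consumed A going to B: r_B/(r_B+r_C) = 0.4182.
C_B = 0.4182·C_{A0}·X = 0.4182×1.62×0.282 = 0.191 mol·L⁻¹.

0.191 mol·L⁻¹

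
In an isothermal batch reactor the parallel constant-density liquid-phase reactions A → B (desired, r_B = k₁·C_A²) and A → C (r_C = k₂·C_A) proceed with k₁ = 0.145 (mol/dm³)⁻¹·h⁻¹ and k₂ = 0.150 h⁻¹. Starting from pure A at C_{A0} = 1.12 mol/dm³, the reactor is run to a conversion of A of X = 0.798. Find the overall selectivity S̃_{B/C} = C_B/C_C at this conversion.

0.612

C_A = C_{A0}(1−X) = 0.2262 mol/dm³.
Along a PFR/batch, dC_C/dC_A = −r_C/(r_B+r_C) = −k₂/(k₂+k₁·C_A).
Integrating from C_{A0} to C_A: C_C = (0.150/0.145)·ln[(0.150+0.145·1.12)/(0.150+0.145·0.226)] = 1.034·ln(0.3124/0.1828) = 0.5543 mol/dm³.
Then C_B = (C_{A0}−C_A) − C_C = 0.8938 − 0.5543 = 0.3394 mol/dm³.
S̃_{B/C} = C_B/C_C = 0.3394/0.5543 = 0.612.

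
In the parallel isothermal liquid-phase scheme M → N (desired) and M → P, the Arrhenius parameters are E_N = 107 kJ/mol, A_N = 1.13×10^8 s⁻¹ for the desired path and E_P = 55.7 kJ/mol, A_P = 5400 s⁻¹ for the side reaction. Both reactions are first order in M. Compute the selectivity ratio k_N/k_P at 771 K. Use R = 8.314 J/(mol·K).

Since both paths have the same order in M, the concentration cancels and S_{N/P} = k_N/k_P = (A_N/A_P)·exp[(E_P−E_N)/(RT)].
(E_P−E_N)/(RT) = (55.7−107)×10³/(8.314×771) = -51300/6410 = -8.003.
k_N/k_P = (1.13×10^8/5400)·exp(-8.003) = 20926 × 3.345×10^-4 = 7.00.
Since E_N > E_P, raising the temperature improves selectivity toward N.

7.00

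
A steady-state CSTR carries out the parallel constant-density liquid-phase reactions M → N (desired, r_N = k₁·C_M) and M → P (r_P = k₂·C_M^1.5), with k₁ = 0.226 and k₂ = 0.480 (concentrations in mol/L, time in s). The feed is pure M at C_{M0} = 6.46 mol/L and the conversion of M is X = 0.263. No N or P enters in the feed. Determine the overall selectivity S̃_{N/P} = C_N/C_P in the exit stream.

Exit C_M = C_{M0}(1−X) = 6.46×0.737 = 4.761 mol/L.
A CSTR operates uniformly at the exit composition, giving r_N = 1.076 and r_P = 4.986 (each k·C_M^n at C_M = 4.761).
Overall selectivity = C_N/C_P = r_Nτ/(r_Pτ) = r_N/r_P = 0.216.

0.216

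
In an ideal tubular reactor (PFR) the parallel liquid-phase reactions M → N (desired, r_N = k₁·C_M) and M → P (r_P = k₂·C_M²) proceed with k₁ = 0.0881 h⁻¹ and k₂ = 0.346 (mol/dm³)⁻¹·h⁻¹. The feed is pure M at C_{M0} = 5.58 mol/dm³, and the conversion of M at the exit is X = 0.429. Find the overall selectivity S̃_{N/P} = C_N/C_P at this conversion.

0.0595

C_M = C_{M0}(1−X) = 3.186 mol/dm³.
Along a PFR/batch, dC_N/dC_M = −r_N/(r_N+r_P) = −k₁/(k₁+k₂·C_M).
Integrating from C_{M0} to C_M: C_N = (0.0881/0.346)·ln[(0.0881+0.346·5.58)/(0.0881+0.346·3.19)] = 0.2546·ln(2.019/1.191) = 0.1345 mol/dm³.
C_P = (C_{M0}−C_M)−C_N = 2.259 mol/dm³; S̃_{N/P} = 0.1345/2.259 = 0.0595.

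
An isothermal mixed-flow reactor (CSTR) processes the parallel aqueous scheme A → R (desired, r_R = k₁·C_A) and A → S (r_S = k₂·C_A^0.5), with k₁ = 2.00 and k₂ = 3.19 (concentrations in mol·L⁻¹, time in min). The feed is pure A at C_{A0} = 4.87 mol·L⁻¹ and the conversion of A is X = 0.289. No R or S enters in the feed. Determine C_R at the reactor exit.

0.758 mol·L⁻¹

Exit C_A = C_{A0}(1−X) = 4.87×0.711 = 3.463 mol·L⁻¹.
Rates in a CSTR are evaluated at the outlet concentration: r_R = 2.00×3.463 = 6.925, r_S = 3.19×3.463^0.5 = 5.936.
Fraction of consumed A going to R: r_R/(r_R+r_S) = 0.5385.
C_R = 0.5385·C_{A0}·X = 0.5385×4.87×0.289 = 0.758 mol·L⁻¹.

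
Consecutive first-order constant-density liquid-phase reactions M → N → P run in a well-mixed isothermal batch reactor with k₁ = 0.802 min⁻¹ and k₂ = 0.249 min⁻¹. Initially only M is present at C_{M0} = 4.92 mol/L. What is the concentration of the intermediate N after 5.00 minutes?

1.93 mol/L

Solving the coupled first-order balances gives C_N(t) = [k₁/(k₂−k₁)]·C_{M0}·(e^(−k₁t) − e^(−k₂t)).
e^(−k₁t) = e^(−0.802×5.00) = e^(−4.010) = 0.01813; e^(−k₂t) = e^(−1.245) = 0.2879.
C_N = 0.802×4.92/(0.249−0.802) × (0.01813−0.2879) = (-7.135)×(-0.2698) = 1.925 mol/L.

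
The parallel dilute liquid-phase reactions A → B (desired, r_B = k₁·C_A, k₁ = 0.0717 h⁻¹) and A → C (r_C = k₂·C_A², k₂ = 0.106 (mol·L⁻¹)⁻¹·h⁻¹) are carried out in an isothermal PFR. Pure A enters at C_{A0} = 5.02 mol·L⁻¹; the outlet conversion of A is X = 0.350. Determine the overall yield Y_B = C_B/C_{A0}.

0.0497

C_A = C_{A0}(1−X) = 3.263 mol·L⁻¹.
Along a PFR/batch, dC_B/dC_A = −r_B/(r_B+r_C) = −k₁/(k₁+k₂·C_A).
Integrating from C_{A0} to C_A: C_B = (0.0717/0.106)·ln[(0.0717+0.106·5.02)/(0.0717+0.106·3.26)] = 0.6764·ln(0.6038/0.4176) = 0.2495 mol·L⁻¹.
Y_B = C_B/C_{A0} = 0.2495/5.02 = 0.0497.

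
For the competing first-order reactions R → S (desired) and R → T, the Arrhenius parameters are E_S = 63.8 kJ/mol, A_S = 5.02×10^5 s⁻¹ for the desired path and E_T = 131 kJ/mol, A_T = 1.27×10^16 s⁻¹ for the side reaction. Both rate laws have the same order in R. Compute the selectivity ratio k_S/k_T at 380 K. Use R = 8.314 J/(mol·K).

k_S/k_T = (A_S/A_T)·exp[−(E_S−E_T)/(RT)] = (A_S/A_T)·exp[(E_T−E_S)/(RT)].
(E_T−E_S)/(RT) = (131−63.8)×10³/(8.314×380) = 67200/3159 = 21.27.
k_S/k_T = (5.02×10^5/1.27×10^16)·exp(21.27) = 3.953×10^-11 × 1.728×10^9 = 0.0683.

0.0683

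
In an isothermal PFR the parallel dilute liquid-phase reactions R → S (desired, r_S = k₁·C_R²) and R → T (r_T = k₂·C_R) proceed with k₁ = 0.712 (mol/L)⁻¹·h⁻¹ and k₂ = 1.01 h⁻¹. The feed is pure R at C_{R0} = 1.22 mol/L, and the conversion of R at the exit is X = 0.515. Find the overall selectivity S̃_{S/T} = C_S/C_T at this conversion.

0.629

C_R = C_{R0}(1−X) = 0.5917 mol/L.
Along a PFR/batch, dC_T/dC_R = −r_T/(r_S+r_T) = −k₂/(k₂+k₁·C_R).
Integrating from C_{R0} to C_R: C_T = (1.01/0.712)·ln[(1.01+0.712·1.22)/(1.01+0.712·0.592)] = 1.419·ln(1.879/1.431) = 0.3858 mol/L.
Then C_S = (C_{R0}−C_R) − C_T = 0.6283 − 0.3858 = 0.2425 mol/L.
S̃_{S/T} = C_S/C_T = 0.2425/0.3858 = 0.629.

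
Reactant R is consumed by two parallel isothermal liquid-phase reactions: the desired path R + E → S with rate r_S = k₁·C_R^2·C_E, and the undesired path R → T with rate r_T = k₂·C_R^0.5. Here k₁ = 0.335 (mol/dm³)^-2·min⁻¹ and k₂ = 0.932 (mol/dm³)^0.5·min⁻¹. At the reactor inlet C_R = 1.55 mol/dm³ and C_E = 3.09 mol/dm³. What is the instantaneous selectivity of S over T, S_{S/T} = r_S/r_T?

S_{S/T} = r_S/r_T = (k₁·C_R^2·C_E)/(k₂·C_R^0.5) = (k₁/k₂)·C_R^1.5·C_E.
= (0.335×1.550^2×3.090) / (0.932×1.550^0.5) = 2.487/1.160 = 2.14.
Since the desired path is higher order in R, keeping C_R high (PFR or concentrated feed) favours S.

2.14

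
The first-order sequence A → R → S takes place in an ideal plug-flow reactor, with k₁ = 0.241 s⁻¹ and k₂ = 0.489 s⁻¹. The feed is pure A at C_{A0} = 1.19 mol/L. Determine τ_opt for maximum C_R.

Setting dC_R/dτ = 0 gives τ_opt = ln(k₂/k₁)/(k₂−k₁).
= ln(0.489/0.241)/(0.489−0.241) = ln(2.029)/0.2480 = 0.7076/0.2480 = 2.85 s.

2.85 s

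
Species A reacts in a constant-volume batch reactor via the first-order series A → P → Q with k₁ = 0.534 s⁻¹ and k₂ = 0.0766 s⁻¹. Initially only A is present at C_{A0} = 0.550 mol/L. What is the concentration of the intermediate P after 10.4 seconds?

The intermediate concentration in a first-order A→B→C sequence is C_P = k₁C_{A0}(e^(−k₁t) − e^(−k₂t))/(k₂−k₁).
e^(−k₁t) = e^(−0.534×10.4) = e^(−5.554) = 0.003873; e^(−k₂t) = e^(−0.7966) = 0.4508.
C_P = 0.534×0.550/(0.0766−0.534) × (0.003873−0.4508) = (-0.6421)×(-0.4470) = 0.2870 mol/L.

0.287 mol/L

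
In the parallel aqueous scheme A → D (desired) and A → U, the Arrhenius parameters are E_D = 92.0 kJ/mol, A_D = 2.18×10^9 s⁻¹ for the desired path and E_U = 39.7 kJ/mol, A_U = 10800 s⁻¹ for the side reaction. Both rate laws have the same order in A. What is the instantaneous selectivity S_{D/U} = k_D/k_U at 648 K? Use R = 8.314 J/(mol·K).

Since both paths have the same order in A, the concentration cancels and S_{D/U} = k_D/k_U = (A_D/A_U)·exp[(E_U−E_D)/(RT)].
(E_U−E_D)/(RT) = (39.7−92.0)×10³/(8.314×648) = -52300/5387 = -9.708.
k_D/k_U = (2.18×10^9/10800)·exp(-9.708) = 2.019×10^5 × 6.081×10^-5 = 12.3.

12.3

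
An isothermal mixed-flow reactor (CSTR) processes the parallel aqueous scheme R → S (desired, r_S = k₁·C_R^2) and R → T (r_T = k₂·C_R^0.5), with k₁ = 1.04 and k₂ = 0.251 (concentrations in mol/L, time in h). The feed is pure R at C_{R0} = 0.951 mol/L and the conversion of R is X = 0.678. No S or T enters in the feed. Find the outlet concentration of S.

0.266 mol/L

Exit C_R = C_{R0}(1−X) = 0.951×0.322 = 0.3062 mol/L.
A CSTR operates uniformly at the exit composition, giving r_S = 0.09752 and r_T = 0.1389 (each k·C_R^n at C_R = 0.3062).
Fraction of consumed R going to S: r_S/(r_S+r_T) = 0.4125.
C_S = 0.4125·C_{R0}·X = 0.4125×0.951×0.678 = 0.266 mol/L.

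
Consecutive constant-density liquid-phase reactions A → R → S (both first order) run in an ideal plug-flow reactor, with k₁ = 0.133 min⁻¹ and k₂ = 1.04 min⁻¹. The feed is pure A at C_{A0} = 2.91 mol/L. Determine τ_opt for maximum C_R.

2.27 min

Setting dC_R/dτ = 0 gives τ_opt = ln(k₂/k₁)/(k₂−k₁).
= ln(1.04/0.133)/(1.04−0.133) = ln(7.820)/0.9070 = 2.057/0.9070 = 2.27 min.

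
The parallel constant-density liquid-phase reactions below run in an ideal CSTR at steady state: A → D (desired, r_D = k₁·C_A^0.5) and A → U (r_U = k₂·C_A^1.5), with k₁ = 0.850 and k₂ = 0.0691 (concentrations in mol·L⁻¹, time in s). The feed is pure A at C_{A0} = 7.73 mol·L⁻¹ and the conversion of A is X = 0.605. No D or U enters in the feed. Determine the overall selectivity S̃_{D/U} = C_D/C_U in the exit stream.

Exit C_A = C_{A0}(1−X) = 7.73×0.395 = 3.053 mol·L⁻¹.
In a CSTR the entire volume is at exit conditions, so r_D = 0.850×3.053^0.5 = 1.485 and r_U = 0.0691×3.053^1.5 = 0.3687.
Overall selectivity = C_D/C_U = r_Dτ/(r_Uτ) = r_D/r_U = 4.03.

4.03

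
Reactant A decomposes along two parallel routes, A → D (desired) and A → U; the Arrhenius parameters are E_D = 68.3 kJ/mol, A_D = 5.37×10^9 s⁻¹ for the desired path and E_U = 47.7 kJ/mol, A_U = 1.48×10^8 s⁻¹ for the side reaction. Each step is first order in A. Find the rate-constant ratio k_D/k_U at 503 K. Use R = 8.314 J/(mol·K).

With equal orders, S_{D/U} = k_D/k_U = (A_D/A_U)·exp[(E_U−E_D)/(RT)].
(E_U−E_D)/(RT) = (47.7−68.3)×10³/(8.314×503) = -20600/4182 = -4.926.
k_D/k_U = (5.37×10^9/1.48×10^8)·exp(-4.926) = 36.28 × 0.007256 = 0.263.

0.263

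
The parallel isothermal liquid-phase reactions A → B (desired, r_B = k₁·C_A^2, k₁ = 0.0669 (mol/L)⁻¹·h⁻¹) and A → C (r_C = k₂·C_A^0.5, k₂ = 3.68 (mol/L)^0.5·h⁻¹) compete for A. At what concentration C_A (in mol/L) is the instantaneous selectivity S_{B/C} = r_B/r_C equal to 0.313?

S_{B/C} = (k₁/k₂)·C_A^1.5 ⇒ C_A = (S·k₂/k₁)^(1/1.5).
= (0.313×3.68/0.0669)^(0.6667) = (17.22)^(0.6667) = 6.67 mol/L.

6.67 mol/L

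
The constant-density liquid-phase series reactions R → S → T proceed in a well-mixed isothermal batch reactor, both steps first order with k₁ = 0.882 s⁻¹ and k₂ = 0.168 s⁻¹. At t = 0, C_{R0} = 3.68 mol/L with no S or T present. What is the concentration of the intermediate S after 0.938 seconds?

1.90 mol/L

For first-order series with pure R initially, C_S(t) = k₁C_{R0}/(k₂−k₁)·(e^(−k₁t) − e^(−k₂t)).
e^(−k₁t) = e^(−0.882×0.938) = e^(−0.8273) = 0.4372; e^(−k₂t) = e^(−0.1576) = 0.8542.
C_S = 0.882×3.68/(0.168−0.882) × (0.4372−0.8542) = (-4.546)×(-0.4170) = 1.896 mol/L.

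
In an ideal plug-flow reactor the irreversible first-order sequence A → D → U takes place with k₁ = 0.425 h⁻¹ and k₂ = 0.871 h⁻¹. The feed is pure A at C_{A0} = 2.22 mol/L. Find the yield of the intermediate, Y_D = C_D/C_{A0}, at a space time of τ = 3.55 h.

0.168

The intermediate concentration in a first-order A→B→C sequence is C_D = k₁C_{A0}(e^(−k₁τ) − e^(−k₂τ))/(k₂−k₁).
e^(−k₁τ) = e^(−0.425×3.55) = e^(−1.509) = 0.2212; e^(−k₂τ) = e^(−3.092) = 0.04541.
C_D = 0.425×2.22/(0.871−0.425) × (0.2212−0.04541) = 2.115×0.1758 = 0.3719 mol/L.
Y_D = C_D/C_{A0} = 0.3719/2.22 = 0.168.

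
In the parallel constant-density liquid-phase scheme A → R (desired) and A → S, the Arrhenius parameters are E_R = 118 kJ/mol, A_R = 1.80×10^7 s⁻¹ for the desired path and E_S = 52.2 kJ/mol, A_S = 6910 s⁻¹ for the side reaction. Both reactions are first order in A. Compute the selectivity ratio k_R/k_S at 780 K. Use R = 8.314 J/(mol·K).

0.102

With equal orders, S_{R/S} = k_R/k_S = (A_R/A_S)·exp[(E_S−E_R)/(RT)].
(E_S−E_R)/(RT) = (52.2−118)×10³/(8.314×780) = -65800/6485 = -10.15.
k_R/k_S = (1.80×10^7/6910)·exp(-10.15) = 2605 × 3.921×10^-5 = 0.102.
Since E_R > E_S, raising the temperature improves selectivity toward R.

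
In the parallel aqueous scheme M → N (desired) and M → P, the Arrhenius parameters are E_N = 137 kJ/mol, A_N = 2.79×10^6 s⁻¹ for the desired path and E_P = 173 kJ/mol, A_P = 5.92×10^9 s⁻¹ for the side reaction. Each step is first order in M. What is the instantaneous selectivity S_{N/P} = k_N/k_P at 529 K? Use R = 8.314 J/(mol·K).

1.69

Since both paths have the same order in M, the concentration cancels and S_{N/P} = k_N/k_P = (A_N/A_P)·exp[(E_P−E_N)/(RT)].
(E_P−E_N)/(RT) = (173−137)×10³/(8.314×529) = 36000/4398 = 8.185.
k_N/k_P = (2.79×10^6/5.92×10^9)·exp(8.185) = 4.713×10^-4 × 3588 = 1.69.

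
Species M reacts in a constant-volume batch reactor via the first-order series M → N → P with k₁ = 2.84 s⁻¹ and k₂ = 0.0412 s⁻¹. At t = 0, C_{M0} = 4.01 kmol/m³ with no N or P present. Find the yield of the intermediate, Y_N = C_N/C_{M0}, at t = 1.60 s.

For first-order series with pure M initially, C_N(t) = k₁C_{M0}/(k₂−k₁)·(e^(−k₁t) − e^(−k₂t)).
e^(−k₁t) = e^(−2.84×1.60) = e^(−4.544) = 0.01063; e^(−k₂t) = e^(−0.06592) = 0.9362.
C_N = 2.84×4.01/(0.0412−2.84) × (0.01063−0.9362) = (-4.069)×(-0.9256) = 3.766 kmol/m³.
Y_N = C_N/C_{M0} = 3.766/4.01 = 0.939.

0.939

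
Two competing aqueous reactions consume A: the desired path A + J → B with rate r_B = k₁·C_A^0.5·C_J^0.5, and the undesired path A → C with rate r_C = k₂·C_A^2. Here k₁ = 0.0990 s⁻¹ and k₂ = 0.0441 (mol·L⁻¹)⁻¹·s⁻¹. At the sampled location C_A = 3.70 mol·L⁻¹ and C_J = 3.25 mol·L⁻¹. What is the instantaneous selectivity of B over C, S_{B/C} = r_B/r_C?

S_{B/C} = r_B/r_C = (k₁·C_A^0.5·C_J^0.5)/(k₂·C_A^2) = (k₁/k₂)·C_A^-1.5·C_J^0.5.
= (0.0990×3.700^0.5×3.250^0.5) / (0.0441×3.700^2) = 0.3433/0.6037 = 0.569.
The undesired path is higher order in A, so low C_A (CSTR or dilute feed) favours B.

0.569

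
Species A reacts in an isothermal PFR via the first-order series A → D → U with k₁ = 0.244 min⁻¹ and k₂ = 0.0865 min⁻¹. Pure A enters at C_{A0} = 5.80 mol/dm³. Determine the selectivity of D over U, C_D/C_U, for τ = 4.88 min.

3.60

For first-order series with pure A initially, C_D(τ) = k₁C_{A0}/(k₂−k₁)·(e^(−k₁τ) − e^(−k₂τ)).
e^(−k₁τ) = e^(−0.244×4.88) = e^(−1.191) = 0.3040; e^(−k₂τ) = e^(−0.4221) = 0.6557.
C_D = 0.244×5.80/(0.0865−0.244) × (0.3040−0.6557) = (-8.985)×(-0.3517) = 3.160 mol/dm³.
C_A = C_{A0}e^(−k₁τ) = 1.763 mol/dm³, so C_U = C_{A0}−C_A−C_D = 0.8770 mol/dm³; C_D/C_U = 3.60.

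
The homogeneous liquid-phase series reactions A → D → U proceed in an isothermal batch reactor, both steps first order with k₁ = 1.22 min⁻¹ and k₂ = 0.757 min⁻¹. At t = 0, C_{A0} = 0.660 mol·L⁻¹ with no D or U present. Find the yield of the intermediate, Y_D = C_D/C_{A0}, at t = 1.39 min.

Solving the coupled first-order balances gives C_D(t) = [k₁/(k₂−k₁)]·C_{A0}·(e^(−k₁t) − e^(−k₂t)).
e^(−k₁t) = e^(−1.22×1.39) = e^(−1.696) = 0.1835; e^(−k₂t) = e^(−1.052) = 0.3492.
C_D = 1.22×0.660/(0.757−1.22) × (0.1835−0.3492) = (-1.739)×(-0.1657) = 0.2882 mol·L⁻¹.
Y_D = C_D/C_{A0} = 0.2882/0.660 = 0.437.

0.437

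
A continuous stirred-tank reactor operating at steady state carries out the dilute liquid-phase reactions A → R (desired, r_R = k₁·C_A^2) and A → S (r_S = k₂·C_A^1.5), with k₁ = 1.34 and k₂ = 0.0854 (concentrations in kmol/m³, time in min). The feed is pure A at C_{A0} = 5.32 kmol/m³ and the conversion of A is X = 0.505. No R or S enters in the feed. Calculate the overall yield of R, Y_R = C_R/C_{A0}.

0.486

Exit C_A = C_{A0}(1−X) = 5.32×0.495 = 2.633 kmol/m³.
A CSTR operates uniformly at the exit composition, giving r_R = 9.293 and r_S = 0.3649 (each k·C_A^n at C_A = 2.633).
Fraction of consumed A going to R: r_R/(r_R+r_S) = 0.9622.
C_R = 0.9622·C_{A0}·X = 0.9622×5.32×0.505 = 2.59 kmol/m³; Y_R = C_R/C_{A0} = 0.486.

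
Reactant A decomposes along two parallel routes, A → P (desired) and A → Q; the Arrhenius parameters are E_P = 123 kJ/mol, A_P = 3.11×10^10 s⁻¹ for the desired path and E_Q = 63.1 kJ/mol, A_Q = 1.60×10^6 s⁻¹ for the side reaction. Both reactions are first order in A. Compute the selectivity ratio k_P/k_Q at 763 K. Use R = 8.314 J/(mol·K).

1.54

Since both paths have the same order in A, the concentration cancels and S_{P/Q} = k_P/k_Q = (A_P/A_Q)·exp[(E_Q−E_P)/(RT)].
(E_Q−E_P)/(RT) = (63.1−123)×10³/(8.314×763) = -59900/6344 = -9.443.
k_P/k_Q = (3.11×10^10/1.60×10^6)·exp(-9.443) = 19438 × 7.927×10^-5 = 1.54.
Since E_P > E_Q, raising the temperature improves selectivity toward P.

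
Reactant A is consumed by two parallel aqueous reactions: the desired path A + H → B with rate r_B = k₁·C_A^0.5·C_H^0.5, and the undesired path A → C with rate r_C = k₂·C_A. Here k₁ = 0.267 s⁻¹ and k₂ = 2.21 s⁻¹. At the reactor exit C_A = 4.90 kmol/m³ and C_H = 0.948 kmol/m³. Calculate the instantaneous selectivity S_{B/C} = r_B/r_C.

0.0531

S_{B/C} = r_B/r_C = (k₁·C_A^0.5·C_H^0.5)/(k₂·C_A) = (k₁/k₂)·C_A^-0.5·C_H^0.5.
= (0.267×4.900^0.5×0.9480^0.5) / (2.21×4.900) = 0.5755/10.83 = 0.0531.
The undesired path is higher order in A, so low C_A (CSTR or dilute feed) favours B.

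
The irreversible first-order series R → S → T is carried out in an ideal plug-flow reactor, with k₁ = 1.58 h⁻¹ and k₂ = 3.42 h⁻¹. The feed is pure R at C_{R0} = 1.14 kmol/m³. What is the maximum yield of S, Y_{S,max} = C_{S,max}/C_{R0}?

For a first-order series the maximum intermediate yield is C_{S,max}/C_{R0} = (k₁/k₂)^[k₂/(k₂−k₁)].
= (1.58/3.42)^(3.42/(3.42−1.58)) = (0.4620)^(1.859) = 0.2380.

0.238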